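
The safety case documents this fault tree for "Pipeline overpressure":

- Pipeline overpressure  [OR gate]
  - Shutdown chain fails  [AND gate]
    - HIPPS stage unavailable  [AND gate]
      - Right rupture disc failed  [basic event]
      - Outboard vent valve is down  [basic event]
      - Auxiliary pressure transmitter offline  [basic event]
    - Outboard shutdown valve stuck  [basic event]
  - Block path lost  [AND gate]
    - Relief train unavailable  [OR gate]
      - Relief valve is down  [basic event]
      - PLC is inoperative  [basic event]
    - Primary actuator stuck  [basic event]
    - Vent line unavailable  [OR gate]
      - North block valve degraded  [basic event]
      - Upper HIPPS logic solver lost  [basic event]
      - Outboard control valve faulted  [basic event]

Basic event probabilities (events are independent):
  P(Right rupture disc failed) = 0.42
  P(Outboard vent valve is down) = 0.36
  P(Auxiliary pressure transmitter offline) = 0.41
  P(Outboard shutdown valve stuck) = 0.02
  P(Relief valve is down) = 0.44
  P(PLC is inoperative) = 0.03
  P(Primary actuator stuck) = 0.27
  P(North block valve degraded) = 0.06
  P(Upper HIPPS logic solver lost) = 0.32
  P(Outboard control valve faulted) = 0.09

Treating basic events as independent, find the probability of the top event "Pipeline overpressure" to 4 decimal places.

P(HIPPS stage unavailable) [AND] = 0.42 × 0.36 × 0.41 = 0.061992
P(Shutdown chain fails) [AND] = 0.061992 × 0.02 = 0.001240
P(Relief train unavailable) [OR] = 1 − (1−0.44) × (1−0.03) = 0.456800
P(Vent line unavailable) [OR] = 1 − (1−0.06) × (1−0.32) × (1−0.09) = 0.418328
P(Block path lost) [AND] = 0.456800 × 0.27 × 0.418328 = 0.051595
P(Pipeline overpressure) [OR] = 1 − (1−0.001240) × (1−0.051595) = 0.052771
Rounded to 4 decimal places: P(Pipeline overpressure) ≈ 0.0528.

0.0528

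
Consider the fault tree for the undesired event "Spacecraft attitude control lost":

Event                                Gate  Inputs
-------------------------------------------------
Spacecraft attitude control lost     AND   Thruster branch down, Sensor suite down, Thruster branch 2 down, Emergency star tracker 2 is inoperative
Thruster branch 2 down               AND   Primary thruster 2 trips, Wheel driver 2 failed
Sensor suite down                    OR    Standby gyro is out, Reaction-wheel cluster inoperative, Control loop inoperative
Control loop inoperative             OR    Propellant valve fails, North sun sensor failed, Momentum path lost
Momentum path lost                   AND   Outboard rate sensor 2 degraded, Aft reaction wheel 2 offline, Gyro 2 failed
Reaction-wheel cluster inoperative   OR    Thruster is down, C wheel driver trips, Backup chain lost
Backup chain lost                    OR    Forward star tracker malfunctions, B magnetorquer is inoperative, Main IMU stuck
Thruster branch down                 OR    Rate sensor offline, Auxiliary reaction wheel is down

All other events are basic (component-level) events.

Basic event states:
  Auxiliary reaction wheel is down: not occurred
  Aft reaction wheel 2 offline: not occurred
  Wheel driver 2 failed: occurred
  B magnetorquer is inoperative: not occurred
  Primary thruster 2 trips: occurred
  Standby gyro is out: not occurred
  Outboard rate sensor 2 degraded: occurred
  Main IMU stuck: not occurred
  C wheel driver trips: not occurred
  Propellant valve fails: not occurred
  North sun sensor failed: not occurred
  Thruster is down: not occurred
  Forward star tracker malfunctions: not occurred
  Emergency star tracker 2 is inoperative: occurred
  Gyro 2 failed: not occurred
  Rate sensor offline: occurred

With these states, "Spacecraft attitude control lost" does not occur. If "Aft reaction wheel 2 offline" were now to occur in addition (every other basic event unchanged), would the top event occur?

No

Counterfactual: set "Aft reaction wheel 2 offline" to occurred.
Thruster branch down [OR]: Rate sensor offline=occurs, Auxiliary reaction wheel is down=not → at least one input occurs → occurs.
Backup chain lost [OR]: Forward star tracker malfunctions=not, B magnetorquer is inoperative=not, Main IMU stuck=not → no input occurs → does not occur.
Reaction-wheel cluster inoperative [OR]: Thruster is down=not, C wheel driver trips=not, Backup chain lost=not → no input occurs → does not occur.
Momentum path lost [AND]: Outboard rate sensor 2 degraded=occurs, Aft reaction wheel 2 offline=occurs, Gyro 2 failed=not → not all inputs occur → does not occur.
Control loop inoperative [OR]: Propellant valve fails=not, North sun sensor failed=not, Momentum path lost=not → no input occurs → does not occur.
Sensor suite down [OR]: Standby gyro is out=not, Reaction-wheel cluster inoperative=not, Control loop inoperative=not → no input occurs → does not occur.
Thruster branch 2 down [AND]: Primary thruster 2 trips=occurs, Wheel driver 2 failed=occurs → all inputs occur → occurs.
Spacecraft attitude control lost [AND]: Thruster branch down=occurs, Sensor suite down=not, Thruster branch 2 down=occurs, Emergency star tracker 2 is inoperative=occurs → not all inputs occur → does not occur.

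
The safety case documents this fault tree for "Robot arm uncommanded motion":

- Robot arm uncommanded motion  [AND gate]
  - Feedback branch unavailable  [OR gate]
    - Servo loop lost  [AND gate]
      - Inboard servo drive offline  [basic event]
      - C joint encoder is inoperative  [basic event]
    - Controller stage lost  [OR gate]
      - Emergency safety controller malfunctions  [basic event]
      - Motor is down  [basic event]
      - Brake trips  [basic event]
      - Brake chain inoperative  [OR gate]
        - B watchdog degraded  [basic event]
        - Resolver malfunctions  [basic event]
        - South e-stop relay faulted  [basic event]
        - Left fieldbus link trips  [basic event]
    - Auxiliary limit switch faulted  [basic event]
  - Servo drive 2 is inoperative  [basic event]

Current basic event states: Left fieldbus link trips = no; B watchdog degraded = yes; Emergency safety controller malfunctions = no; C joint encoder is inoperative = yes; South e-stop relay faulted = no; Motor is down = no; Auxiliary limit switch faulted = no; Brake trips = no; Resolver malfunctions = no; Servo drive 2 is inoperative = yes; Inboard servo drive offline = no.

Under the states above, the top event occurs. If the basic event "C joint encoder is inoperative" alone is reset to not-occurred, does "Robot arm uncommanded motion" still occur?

Yes

Counterfactual: set "C joint encoder is inoperative" to not occurred.
Servo loop lost [AND]: Inboard servo drive offline=not, C joint encoder is inoperative=not → not all inputs occur → does not occur.
Brake chain inoperative [OR]: B watchdog degraded=occurs, Resolver malfunctions=not, South e-stop relay faulted=not, Left fieldbus link trips=not → at least one input occurs → occurs.
Controller stage lost [OR]: Emergency safety controller malfunctions=not, Motor is down=not, Brake trips=not, Brake chain inoperative=occurs → at least one input occurs → occurs.
Feedback branch unavailable [OR]: Servo loop lost=not, Controller stage lost=occurs, Auxiliary limit switch faulted=not → at least one input occurs → occurs.
Robot arm uncommanded motion [AND]: Feedback branch unavailable=occurs, Servo drive 2 is inoperative=occurs → all inputs occur → occurs.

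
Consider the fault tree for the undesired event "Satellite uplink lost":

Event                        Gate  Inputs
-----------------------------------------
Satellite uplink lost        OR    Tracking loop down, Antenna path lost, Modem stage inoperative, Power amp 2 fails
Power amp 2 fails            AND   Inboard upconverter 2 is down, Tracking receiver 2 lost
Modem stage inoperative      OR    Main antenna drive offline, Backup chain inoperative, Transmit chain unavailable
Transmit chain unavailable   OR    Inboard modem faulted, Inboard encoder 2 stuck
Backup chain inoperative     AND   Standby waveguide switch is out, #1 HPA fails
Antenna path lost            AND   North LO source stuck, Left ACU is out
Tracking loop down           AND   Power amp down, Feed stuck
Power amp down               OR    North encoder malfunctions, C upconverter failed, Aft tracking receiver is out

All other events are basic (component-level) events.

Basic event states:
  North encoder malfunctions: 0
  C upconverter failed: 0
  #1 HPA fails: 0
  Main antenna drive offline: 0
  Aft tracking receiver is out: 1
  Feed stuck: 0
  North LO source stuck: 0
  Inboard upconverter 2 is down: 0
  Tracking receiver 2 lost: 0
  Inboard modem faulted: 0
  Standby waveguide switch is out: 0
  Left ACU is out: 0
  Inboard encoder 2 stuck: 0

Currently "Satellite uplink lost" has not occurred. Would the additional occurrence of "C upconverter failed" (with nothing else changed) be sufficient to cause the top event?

No

Counterfactual: set "C upconverter failed" to occurred.
Power amp down [OR]: North encoder malfunctions=not, C upconverter failed=occurs, Aft tracking receiver is out=occurs → at least one input occurs → occurs.
Tracking loop down [AND]: Power amp down=occurs, Feed stuck=not → not all inputs occur → does not occur.
Antenna path lost [AND]: North LO source stuck=not, Left ACU is out=not → not all inputs occur → does not occur.
Backup chain inoperative [AND]: Standby waveguide switch is out=not, #1 HPA fails=not → not all inputs occur → does not occur.
Transmit chain unavailable [OR]: Inboard modem faulted=not, Inboard encoder 2 stuck=not → no input occurs → does not occur.
Modem stage inoperative [OR]: Main antenna drive offline=not, Backup chain inoperative=not, Transmit chain unavailable=not → no input occurs → does not occur.
Power amp 2 fails [AND]: Inboard upconverter 2 is down=not, Tracking receiver 2 lost=not → not all inputs occur → does not occur.
Satellite uplink lost [OR]: Tracking loop down=not, Antenna path lost=not, Modem stage inoperative=not, Power amp 2 fails=not → no input occurs → does not occur.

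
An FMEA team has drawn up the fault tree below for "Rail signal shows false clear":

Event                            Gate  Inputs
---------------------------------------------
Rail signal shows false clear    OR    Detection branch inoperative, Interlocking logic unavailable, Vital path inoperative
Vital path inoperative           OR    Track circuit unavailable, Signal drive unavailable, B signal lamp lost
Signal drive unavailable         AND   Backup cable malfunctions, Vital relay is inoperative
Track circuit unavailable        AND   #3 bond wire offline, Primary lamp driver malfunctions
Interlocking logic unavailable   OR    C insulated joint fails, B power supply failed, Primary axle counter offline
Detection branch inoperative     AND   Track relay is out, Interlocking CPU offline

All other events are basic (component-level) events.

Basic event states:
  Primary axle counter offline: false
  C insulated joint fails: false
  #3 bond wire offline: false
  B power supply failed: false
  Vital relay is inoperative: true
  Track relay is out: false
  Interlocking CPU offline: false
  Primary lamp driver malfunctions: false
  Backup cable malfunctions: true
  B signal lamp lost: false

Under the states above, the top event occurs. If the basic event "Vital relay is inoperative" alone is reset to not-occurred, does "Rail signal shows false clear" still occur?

No

Counterfactual: set "Vital relay is inoperative" to not occurred.
Detection branch inoperative [AND]: Track relay is out=not, Interlocking CPU offline=not → not all inputs occur → does not occur.
Interlocking logic unavailable [OR]: C insulated joint fails=not, B power supply failed=not, Primary axle counter offline=not → no input occurs → does not occur.
Track circuit unavailable [AND]: #3 bond wire offline=not, Primary lamp driver malfunctions=not → not all inputs occur → does not occur.
Signal drive unavailable [AND]: Backup cable malfunctions=occurs, Vital relay is inoperative=not → not all inputs occur → does not occur.
Vital path inoperative [OR]: Track circuit unavailable=not, Signal drive unavailable=not, B signal lamp lost=not → no input occurs → does not occur.
Rail signal shows false clear [OR]: Detection branch inoperative=not, Interlocking logic unavailable=not, Vital path inoperative=not → no input occurs → does not occur.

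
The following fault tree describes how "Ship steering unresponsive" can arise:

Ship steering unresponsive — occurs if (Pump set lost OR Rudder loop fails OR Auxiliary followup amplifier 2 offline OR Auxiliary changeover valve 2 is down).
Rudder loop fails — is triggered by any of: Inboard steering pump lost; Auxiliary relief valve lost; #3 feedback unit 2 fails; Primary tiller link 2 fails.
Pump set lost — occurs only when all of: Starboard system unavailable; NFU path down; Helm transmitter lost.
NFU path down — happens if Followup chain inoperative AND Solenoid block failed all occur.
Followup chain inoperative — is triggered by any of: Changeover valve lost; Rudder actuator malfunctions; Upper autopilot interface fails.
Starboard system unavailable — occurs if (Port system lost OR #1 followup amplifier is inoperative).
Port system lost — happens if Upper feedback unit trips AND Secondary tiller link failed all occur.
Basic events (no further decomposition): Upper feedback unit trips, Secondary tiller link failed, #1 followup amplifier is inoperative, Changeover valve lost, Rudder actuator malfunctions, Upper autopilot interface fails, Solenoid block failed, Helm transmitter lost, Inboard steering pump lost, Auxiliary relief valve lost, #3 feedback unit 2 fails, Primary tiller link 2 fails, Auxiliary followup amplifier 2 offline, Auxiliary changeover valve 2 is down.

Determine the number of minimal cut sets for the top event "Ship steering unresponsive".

Port system lost [AND]: one cut set from each child combined → 1 × 1 = 1 cut set(s).
Starboard system unavailable [OR]: union of children's cut sets → 2 cut set(s).
Followup chain inoperative [OR]: union of children's cut sets → 3 cut set(s).
NFU path down [AND]: one cut set from each child combined → 3 × 1 = 3 cut set(s).
Pump set lost [AND]: one cut set from each child combined → 2 × 3 × 1 = 6 cut set(s).
Rudder loop fails [OR]: union of children's cut sets → 4 cut set(s).
Ship steering unresponsive [OR]: union of children's cut sets → 12 cut set(s).

12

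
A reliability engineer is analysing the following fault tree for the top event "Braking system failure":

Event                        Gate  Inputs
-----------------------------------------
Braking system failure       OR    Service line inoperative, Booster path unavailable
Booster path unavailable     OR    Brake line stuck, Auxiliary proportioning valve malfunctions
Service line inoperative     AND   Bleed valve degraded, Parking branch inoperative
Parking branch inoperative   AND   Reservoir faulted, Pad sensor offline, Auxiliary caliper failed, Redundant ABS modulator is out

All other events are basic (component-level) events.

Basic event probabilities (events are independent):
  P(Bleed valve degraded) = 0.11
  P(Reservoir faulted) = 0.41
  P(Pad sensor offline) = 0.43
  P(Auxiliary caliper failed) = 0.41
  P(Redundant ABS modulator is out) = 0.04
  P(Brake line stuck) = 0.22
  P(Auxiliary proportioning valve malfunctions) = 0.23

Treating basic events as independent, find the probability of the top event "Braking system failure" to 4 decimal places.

0.3996

P(Parking branch inoperative) [AND] = 0.41 × 0.43 × 0.41 × 0.04 = 0.002891
P(Service line inoperative) [AND] = 0.11 × 0.002891 = 0.000318
P(Booster path unavailable) [OR] = 1 − (1−0.22) × (1−0.23) = 0.399400
P(Braking system failure) [OR] = 1 − (1−0.000318) × (1−0.399400) = 0.399591
Rounded to 4 decimal places: P(Braking system failure) ≈ 0.3996.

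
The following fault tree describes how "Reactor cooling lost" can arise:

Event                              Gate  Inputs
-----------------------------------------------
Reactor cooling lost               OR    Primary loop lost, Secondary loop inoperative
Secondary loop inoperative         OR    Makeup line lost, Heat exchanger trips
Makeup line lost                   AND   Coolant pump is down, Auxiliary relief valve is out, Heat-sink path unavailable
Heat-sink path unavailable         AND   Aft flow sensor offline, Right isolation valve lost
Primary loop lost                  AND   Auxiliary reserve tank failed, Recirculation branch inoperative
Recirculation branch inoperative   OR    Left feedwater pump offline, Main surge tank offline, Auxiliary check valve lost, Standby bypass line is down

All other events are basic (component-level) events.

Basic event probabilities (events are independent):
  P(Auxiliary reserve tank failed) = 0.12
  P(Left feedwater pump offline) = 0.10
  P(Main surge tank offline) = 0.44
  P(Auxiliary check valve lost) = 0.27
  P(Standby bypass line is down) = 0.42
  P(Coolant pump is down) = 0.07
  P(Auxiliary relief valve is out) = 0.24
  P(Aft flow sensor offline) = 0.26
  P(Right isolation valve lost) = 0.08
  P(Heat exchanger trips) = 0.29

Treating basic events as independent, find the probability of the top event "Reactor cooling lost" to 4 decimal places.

0.3572

P(Recirculation branch inoperative) [OR] = 1 − (1−0.10) × (1−0.44) × (1−0.27) × (1−0.42) = 0.786606
P(Primary loop lost) [AND] = 0.12 × 0.786606 = 0.094393
P(Heat-sink path unavailable) [AND] = 0.26 × 0.08 = 0.020800
P(Makeup line lost) [AND] = 0.07 × 0.24 × 0.020800 = 0.000349
P(Secondary loop inoperative) [OR] = 1 − (1−0.000349) × (1−0.29) = 0.290248
P(Reactor cooling lost) [OR] = 1 − (1−0.094393) × (1−0.290248) = 0.357244
Rounded to 4 decimal places: P(Reactor cooling lost) ≈ 0.3572.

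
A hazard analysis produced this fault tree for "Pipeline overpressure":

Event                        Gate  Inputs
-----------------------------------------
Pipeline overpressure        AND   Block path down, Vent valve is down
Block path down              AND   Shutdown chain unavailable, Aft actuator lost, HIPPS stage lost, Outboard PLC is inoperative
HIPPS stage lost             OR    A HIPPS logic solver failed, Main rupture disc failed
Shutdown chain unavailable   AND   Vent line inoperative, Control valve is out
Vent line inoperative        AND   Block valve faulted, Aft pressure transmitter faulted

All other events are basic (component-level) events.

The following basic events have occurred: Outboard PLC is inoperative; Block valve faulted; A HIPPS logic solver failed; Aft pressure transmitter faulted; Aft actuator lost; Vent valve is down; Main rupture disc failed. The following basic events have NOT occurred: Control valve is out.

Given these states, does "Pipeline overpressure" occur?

Vent line inoperative [AND]: Block valve faulted=occurs, Aft pressure transmitter faulted=occurs → all inputs occur → occurs.
Shutdown chain unavailable [AND]: Vent line inoperative=occurs, Control valve is out=not → not all inputs occur → does not occur.
HIPPS stage lost [OR]: A HIPPS logic solver failed=occurs, Main rupture disc failed=occurs → at least one input occurs → occurs.
Block path down [AND]: Shutdown chain unavailable=not, Aft actuator lost=occurs, HIPPS stage lost=occurs, Outboard PLC is inoperative=occurs → not all inputs occur → does not occur.
Pipeline overpressure [AND]: Block path down=not, Vent valve is down=occurs → not all inputs occur → does not occur.

No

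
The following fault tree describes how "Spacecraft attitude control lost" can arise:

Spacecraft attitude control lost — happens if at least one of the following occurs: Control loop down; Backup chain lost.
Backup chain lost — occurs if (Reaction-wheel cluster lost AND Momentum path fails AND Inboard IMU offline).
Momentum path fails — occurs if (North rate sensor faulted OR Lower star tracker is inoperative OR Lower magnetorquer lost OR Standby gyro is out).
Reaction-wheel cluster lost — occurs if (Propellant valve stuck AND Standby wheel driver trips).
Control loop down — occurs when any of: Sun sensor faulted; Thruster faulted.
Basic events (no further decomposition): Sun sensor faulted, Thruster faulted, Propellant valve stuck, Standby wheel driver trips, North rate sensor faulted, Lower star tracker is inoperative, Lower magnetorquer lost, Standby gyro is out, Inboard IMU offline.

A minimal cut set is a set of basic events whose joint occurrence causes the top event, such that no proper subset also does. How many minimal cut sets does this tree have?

6

Control loop down [OR]: union of children's cut sets → 2 cut set(s).
Reaction-wheel cluster lost [AND]: one cut set from each child combined → 1 × 1 = 1 cut set(s).
Momentum path fails [OR]: union of children's cut sets → 4 cut set(s).
Backup chain lost [AND]: one cut set from each child combined → 1 × 4 × 1 = 4 cut set(s).
Spacecraft attitude control lost [OR]: union of children's cut sets → 6 cut set(s).
Minimal cut sets: {Sun sensor faulted}; {Thruster faulted}; {Inboard IMU offline, North rate sensor faulted, Propellant valve stuck, Standby wheel driver trips}; {Inboard IMU offline, Lower star tracker is inoperative, Propellant valve stuck, Standby wheel driver trips}; {Inboard IMU offline, Lower magnetorquer lost, Propellant valve stuck, Standby wheel driver trips}; {Inboard IMU offline, Propellant valve stuck, Standby gyro is out, Standby wheel driver trips}.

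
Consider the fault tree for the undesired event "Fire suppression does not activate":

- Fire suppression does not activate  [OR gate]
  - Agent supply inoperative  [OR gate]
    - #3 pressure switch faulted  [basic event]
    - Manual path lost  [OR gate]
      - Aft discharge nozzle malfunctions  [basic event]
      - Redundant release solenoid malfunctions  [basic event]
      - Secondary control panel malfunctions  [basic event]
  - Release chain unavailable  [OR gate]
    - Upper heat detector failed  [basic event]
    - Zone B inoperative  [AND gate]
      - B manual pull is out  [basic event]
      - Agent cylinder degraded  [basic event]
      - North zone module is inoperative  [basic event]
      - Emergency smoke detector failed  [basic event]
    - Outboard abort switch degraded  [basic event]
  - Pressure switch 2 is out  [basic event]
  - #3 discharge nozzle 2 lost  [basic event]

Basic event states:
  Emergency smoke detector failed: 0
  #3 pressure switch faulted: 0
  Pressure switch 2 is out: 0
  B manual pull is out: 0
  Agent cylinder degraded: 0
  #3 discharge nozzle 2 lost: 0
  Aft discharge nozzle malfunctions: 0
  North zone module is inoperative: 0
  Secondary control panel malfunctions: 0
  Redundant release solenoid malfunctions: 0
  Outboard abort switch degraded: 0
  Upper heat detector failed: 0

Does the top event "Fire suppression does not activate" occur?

Manual path lost [OR]: Aft discharge nozzle malfunctions=not, Redundant release solenoid malfunctions=not, Secondary control panel malfunctions=not → no input occurs → does not occur.
Agent supply inoperative [OR]: #3 pressure switch faulted=not, Manual path lost=not → no input occurs → does not occur.
Zone B inoperative [AND]: B manual pull is out=not, Agent cylinder degraded=not, North zone module is inoperative=not, Emergency smoke detector failed=not → not all inputs occur → does not occur.
Release chain unavailable [OR]: Upper heat detector failed=not, Zone B inoperative=not, Outboard abort switch degraded=not → no input occurs → does not occur.
Fire suppression does not activate [OR]: Agent supply inoperative=not, Release chain unavailable=not, Pressure switch 2 is out=not, #3 discharge nozzle 2 lost=not → no input occurs → does not occur.

No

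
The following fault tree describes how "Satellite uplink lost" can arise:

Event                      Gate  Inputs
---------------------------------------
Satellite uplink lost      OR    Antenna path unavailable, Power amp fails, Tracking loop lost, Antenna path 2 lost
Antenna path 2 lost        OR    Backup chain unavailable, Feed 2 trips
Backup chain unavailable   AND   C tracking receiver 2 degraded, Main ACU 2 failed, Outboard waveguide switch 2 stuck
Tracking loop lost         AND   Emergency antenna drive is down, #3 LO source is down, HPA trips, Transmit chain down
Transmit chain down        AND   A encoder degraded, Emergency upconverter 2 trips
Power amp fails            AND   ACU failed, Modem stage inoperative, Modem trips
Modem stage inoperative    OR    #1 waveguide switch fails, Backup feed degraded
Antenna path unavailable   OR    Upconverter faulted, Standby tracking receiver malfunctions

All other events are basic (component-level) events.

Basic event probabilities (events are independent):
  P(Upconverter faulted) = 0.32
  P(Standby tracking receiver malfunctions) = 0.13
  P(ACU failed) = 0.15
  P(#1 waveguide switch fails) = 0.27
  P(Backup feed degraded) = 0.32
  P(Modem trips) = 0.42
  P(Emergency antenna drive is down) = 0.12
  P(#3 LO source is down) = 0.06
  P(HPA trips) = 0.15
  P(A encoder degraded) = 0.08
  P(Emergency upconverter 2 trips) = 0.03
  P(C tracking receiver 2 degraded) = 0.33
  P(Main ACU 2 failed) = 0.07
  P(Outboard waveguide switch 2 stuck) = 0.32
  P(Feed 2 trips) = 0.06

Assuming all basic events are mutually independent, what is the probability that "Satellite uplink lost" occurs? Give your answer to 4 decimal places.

0.4655

P(Antenna path unavailable) [OR] = 1 − (1−0.32) × (1−0.13) = 0.408400
P(Modem stage inoperative) [OR] = 1 − (1−0.27) × (1−0.32) = 0.503600
P(Power amp fails) [AND] = 0.15 × 0.503600 × 0.42 = 0.031727
P(Transmit chain down) [AND] = 0.08 × 0.03 = 0.002400
P(Tracking loop lost) [AND] = 0.12 × 0.06 × 0.15 × 0.002400 = 0.000003
P(Backup chain unavailable) [AND] = 0.33 × 0.07 × 0.32 = 0.007392
P(Antenna path 2 lost) [OR] = 1 − (1−0.007392) × (1−0.06) = 0.066948
P(Satellite uplink lost) [OR] = 1 − (1−0.408400) × (1−0.031727) × (1−0.000003) × (1−0.066948) = 0.465521
Rounded to 4 decimal places: P(Satellite uplink lost) ≈ 0.4655.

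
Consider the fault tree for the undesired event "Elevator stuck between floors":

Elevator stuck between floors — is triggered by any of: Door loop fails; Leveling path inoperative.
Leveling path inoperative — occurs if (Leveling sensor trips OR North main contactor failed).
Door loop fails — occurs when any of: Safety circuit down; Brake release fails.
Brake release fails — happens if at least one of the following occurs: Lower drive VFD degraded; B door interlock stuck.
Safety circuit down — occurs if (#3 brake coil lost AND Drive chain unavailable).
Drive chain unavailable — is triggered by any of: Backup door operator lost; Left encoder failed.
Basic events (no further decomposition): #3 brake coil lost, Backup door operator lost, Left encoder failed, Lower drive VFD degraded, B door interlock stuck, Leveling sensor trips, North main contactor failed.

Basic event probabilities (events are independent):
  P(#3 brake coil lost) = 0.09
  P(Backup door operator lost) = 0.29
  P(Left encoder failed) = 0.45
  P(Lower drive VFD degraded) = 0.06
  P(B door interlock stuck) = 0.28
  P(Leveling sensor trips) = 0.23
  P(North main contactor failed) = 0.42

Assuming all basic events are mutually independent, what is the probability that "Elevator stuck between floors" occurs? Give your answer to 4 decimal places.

0.7143

P(Drive chain unavailable) [OR] = 1 − (1−0.29) × (1−0.45) = 0.609500
P(Safety circuit down) [AND] = 0.09 × 0.609500 = 0.054855
P(Brake release fails) [OR] = 1 − (1−0.06) × (1−0.28) = 0.323200
P(Door loop fails) [OR] = 1 − (1−0.054855) × (1−0.323200) = 0.360326
P(Leveling path inoperative) [OR] = 1 − (1−0.23) × (1−0.42) = 0.553400
P(Elevator stuck between floors) [OR] = 1 − (1−0.360326) × (1−0.553400) = 0.714322
Rounded to 4 decimal places: P(Elevator stuck between floors) ≈ 0.7143.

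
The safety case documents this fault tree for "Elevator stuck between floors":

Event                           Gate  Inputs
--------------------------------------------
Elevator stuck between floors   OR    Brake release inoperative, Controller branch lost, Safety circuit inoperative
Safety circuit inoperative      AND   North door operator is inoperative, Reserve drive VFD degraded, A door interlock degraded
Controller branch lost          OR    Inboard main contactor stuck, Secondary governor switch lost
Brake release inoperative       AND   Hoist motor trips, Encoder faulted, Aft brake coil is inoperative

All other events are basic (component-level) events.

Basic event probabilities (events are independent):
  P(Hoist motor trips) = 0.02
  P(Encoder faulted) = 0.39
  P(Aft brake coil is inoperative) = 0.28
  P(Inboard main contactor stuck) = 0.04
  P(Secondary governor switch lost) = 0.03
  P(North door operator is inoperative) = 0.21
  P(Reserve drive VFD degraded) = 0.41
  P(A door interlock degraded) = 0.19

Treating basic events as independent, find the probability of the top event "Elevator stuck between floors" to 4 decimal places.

0.0860

P(Brake release inoperative) [AND] = 0.02 × 0.39 × 0.28 = 0.002184
P(Controller branch lost) [OR] = 1 − (1−0.04) × (1−0.03) = 0.068800
P(Safety circuit inoperative) [AND] = 0.21 × 0.41 × 0.19 = 0.016359
P(Elevator stuck between floors) [OR] = 1 − (1−0.002184) × (1−0.068800) × (1−0.016359) = 0.086034
Rounded to 4 decimal places: P(Elevator stuck between floors) ≈ 0.0860.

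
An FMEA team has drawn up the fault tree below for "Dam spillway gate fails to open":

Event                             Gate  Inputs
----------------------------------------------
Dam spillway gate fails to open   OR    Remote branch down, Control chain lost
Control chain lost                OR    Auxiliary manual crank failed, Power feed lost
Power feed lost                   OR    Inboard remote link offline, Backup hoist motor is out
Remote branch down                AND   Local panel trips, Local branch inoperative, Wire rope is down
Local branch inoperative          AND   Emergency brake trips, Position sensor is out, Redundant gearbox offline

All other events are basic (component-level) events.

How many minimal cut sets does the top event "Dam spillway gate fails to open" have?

Local branch inoperative [AND]: one cut set from each child combined → 1 × 1 × 1 = 1 cut set(s).
Remote branch down [AND]: one cut set from each child combined → 1 × 1 × 1 = 1 cut set(s).
Power feed lost [OR]: union of children's cut sets → 2 cut set(s).
Control chain lost [OR]: union of children's cut sets → 3 cut set(s).
Dam spillway gate fails to open [OR]: union of children's cut sets → 4 cut set(s).
Minimal cut sets: {Emergency brake trips, Local panel trips, Position sensor is out, Redundant gearbox offline, Wire rope is down}; {Auxiliary manual crank failed}; {Inboard remote link offline}; {Backup hoist motor is out}.

4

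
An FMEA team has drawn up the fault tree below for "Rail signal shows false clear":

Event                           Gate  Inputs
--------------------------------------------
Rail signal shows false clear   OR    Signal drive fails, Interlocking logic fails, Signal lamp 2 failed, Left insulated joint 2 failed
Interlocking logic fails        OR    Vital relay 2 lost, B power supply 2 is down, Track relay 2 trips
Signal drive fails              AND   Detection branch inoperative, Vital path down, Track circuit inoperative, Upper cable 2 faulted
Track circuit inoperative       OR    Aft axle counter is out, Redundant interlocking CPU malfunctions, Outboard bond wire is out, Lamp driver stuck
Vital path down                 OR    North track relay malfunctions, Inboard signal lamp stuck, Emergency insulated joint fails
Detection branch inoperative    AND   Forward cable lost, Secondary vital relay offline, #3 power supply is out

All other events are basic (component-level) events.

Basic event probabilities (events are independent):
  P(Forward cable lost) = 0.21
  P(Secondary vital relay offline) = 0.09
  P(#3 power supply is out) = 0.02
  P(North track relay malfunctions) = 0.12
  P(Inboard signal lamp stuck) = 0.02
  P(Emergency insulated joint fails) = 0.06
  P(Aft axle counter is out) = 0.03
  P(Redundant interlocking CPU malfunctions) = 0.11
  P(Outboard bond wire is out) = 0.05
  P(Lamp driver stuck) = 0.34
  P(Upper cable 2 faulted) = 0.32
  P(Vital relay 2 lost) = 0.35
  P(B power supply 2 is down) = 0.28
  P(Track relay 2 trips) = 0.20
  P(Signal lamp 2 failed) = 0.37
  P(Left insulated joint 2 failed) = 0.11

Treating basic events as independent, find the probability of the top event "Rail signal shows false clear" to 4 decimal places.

P(Detection branch inoperative) [AND] = 0.21 × 0.09 × 0.02 = 0.000378
P(Vital path down) [OR] = 1 − (1−0.12) × (1−0.02) × (1−0.06) = 0.189344
P(Track circuit inoperative) [OR] = 1 − (1−0.03) × (1−0.11) × (1−0.05) × (1−0.34) = 0.458711
P(Signal drive fails) [AND] = 0.000378 × 0.189344 × 0.458711 × 0.32 = 0.000011
P(Interlocking logic fails) [OR] = 1 − (1−0.35) × (1−0.28) × (1−0.20) = 0.625600
P(Rail signal shows false clear) [OR] = 1 − (1−0.000011) × (1−0.625600) × (1−0.37) × (1−0.11) = 0.790076
Rounded to 4 decimal places: P(Rail signal shows false clear) ≈ 0.7901.

0.7901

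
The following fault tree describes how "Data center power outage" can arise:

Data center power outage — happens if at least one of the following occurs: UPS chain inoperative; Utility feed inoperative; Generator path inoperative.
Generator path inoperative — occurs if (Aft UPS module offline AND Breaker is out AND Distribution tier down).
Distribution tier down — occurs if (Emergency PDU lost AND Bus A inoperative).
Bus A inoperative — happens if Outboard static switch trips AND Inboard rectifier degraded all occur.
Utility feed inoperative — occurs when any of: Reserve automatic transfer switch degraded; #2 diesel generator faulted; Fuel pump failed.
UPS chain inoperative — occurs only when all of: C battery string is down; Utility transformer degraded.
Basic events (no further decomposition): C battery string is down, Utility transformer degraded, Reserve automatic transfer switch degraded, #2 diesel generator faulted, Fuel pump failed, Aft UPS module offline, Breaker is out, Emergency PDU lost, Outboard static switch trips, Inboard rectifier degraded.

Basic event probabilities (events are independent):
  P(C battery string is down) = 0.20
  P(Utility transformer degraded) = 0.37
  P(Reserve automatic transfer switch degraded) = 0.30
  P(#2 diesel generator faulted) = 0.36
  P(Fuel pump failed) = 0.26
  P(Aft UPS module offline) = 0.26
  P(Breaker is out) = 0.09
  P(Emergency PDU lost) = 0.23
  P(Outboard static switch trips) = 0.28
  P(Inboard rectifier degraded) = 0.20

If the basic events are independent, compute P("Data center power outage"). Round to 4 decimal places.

P(UPS chain inoperative) [AND] = 0.20 × 0.37 = 0.074000
P(Utility feed inoperative) [OR] = 1 − (1−0.30) × (1−0.36) × (1−0.26) = 0.668480
P(Bus A inoperative) [AND] = 0.28 × 0.20 = 0.056000
P(Distribution tier down) [AND] = 0.23 × 0.056000 = 0.012880
P(Generator path inoperative) [AND] = 0.26 × 0.09 × 0.012880 = 0.000301
P(Data center power outage) [OR] = 1 − (1−0.074000) × (1−0.668480) × (1−0.000301) = 0.693105
Rounded to 4 decimal places: P(Data center power outage) ≈ 0.6931.

0.6931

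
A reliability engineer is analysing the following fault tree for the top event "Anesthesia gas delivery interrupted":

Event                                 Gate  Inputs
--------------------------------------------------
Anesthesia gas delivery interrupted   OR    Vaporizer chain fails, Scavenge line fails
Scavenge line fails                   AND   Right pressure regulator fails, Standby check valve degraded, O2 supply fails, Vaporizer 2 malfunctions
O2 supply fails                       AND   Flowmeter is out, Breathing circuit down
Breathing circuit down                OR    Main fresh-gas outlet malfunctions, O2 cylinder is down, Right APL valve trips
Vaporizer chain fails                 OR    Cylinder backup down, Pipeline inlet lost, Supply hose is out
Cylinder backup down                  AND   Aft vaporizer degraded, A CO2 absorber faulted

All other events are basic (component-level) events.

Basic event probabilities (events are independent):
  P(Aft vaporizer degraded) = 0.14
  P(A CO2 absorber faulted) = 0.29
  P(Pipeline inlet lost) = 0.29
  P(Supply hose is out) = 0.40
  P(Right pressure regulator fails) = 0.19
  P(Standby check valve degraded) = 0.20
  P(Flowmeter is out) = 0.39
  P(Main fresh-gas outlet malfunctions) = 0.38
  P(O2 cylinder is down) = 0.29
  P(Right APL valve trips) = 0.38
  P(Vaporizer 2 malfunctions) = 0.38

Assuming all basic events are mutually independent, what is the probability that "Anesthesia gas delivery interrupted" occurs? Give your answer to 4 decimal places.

0.5930

P(Cylinder backup down) [AND] = 0.14 × 0.29 = 0.040600
P(Vaporizer chain fails) [OR] = 1 − (1−0.040600) × (1−0.29) × (1−0.40) = 0.591296
P(Breathing circuit down) [OR] = 1 − (1−0.38) × (1−0.29) × (1−0.38) = 0.727076
P(O2 supply fails) [AND] = 0.39 × 0.727076 = 0.283560
P(Scavenge line fails) [AND] = 0.19 × 0.20 × 0.283560 × 0.38 = 0.004095
P(Anesthesia gas delivery interrupted) [OR] = 1 − (1−0.591296) × (1−0.004095) = 0.592970
Rounded to 4 decimal places: P(Anesthesia gas delivery interrupted) ≈ 0.5930.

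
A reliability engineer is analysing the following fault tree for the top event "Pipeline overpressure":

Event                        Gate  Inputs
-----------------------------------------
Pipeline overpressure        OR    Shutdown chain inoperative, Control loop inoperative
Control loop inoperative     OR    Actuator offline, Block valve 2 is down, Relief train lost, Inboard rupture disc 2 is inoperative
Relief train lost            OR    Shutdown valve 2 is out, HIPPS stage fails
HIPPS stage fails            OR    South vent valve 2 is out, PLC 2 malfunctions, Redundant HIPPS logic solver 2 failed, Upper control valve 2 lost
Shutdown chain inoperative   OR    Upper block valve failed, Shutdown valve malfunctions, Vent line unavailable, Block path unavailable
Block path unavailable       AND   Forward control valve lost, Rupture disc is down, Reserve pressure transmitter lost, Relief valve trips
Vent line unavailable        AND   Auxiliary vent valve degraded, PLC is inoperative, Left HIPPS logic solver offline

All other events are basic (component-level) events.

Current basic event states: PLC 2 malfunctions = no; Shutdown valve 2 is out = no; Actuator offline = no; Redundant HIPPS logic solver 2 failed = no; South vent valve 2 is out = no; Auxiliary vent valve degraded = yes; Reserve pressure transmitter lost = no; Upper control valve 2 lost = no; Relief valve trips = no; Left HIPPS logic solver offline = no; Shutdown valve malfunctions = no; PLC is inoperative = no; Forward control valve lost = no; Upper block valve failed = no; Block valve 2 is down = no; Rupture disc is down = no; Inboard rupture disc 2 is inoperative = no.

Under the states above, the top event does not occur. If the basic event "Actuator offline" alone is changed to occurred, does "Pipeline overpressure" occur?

Yes

Counterfactual: set "Actuator offline" to occurred.
Vent line unavailable [AND]: Auxiliary vent valve degraded=occurs, PLC is inoperative=not, Left HIPPS logic solver offline=not → not all inputs occur → does not occur.
Block path unavailable [AND]: Forward control valve lost=not, Rupture disc is down=not, Reserve pressure transmitter lost=not, Relief valve trips=not → not all inputs occur → does not occur.
Shutdown chain inoperative [OR]: Upper block valve failed=not, Shutdown valve malfunctions=not, Vent line unavailable=not, Block path unavailable=not → no input occurs → does not occur.
HIPPS stage fails [OR]: South vent valve 2 is out=not, PLC 2 malfunctions=not, Redundant HIPPS logic solver 2 failed=not, Upper control valve 2 lost=not → no input occurs → does not occur.
Relief train lost [OR]: Shutdown valve 2 is out=not, HIPPS stage fails=not → no input occurs → does not occur.
Control loop inoperative [OR]: Actuator offline=occurs, Block valve 2 is down=not, Relief train lost=not, Inboard rupture disc 2 is inoperative=not → at least one input occurs → occurs.
Pipeline overpressure [OR]: Shutdown chain inoperative=not, Control loop inoperative=occurs → at least one input occurs → occurs.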